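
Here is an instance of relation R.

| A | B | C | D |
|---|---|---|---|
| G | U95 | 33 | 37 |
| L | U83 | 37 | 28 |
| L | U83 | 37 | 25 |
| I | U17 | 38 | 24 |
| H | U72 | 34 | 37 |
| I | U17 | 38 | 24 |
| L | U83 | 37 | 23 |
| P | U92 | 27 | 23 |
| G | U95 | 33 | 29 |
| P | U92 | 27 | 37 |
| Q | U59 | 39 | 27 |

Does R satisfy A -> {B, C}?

Yes

A=G: 2 rows → {B,C} = (U95, 33), (U95, 33) ✓
A=L: 3 rows → {B,C} = (U83, 37), (U83, 37), (U83, 37) ✓
A=I: 2 rows → {B,C} = (U17, 38), (U17, 38) ✓
A=H: 1 row → {B,C} = (U72, 34) ✓
A=P: 2 rows → {B,C} = (U92, 27), (U92, 27) ✓
A=Q: 1 row → {B,C} = (U59, 39) ✓
Every A value is associated with a single {B, C} value, so A -> {B, C} holds.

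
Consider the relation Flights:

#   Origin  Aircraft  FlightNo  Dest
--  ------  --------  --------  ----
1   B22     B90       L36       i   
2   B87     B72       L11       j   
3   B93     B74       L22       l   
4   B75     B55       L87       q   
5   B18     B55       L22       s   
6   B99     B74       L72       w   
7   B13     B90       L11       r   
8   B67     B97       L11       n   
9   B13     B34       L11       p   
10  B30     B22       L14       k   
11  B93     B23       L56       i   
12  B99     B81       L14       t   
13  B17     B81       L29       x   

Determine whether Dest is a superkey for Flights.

Rows 1 and 11 have the same Dest value Dest=i but are distinct tuples, so Dest does not determine every attribute — not a superkey.

No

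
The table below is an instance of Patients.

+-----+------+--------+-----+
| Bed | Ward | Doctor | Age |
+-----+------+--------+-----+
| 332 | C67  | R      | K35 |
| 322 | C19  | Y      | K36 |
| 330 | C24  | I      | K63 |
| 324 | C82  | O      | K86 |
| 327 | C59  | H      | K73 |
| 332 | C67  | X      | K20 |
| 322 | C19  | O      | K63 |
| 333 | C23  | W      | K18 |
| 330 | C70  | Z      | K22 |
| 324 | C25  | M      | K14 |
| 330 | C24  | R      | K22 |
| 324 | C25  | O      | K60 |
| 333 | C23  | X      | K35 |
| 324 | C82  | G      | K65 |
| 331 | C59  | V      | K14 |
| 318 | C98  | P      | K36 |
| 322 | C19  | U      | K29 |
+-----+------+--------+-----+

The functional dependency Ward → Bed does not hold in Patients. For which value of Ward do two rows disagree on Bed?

C59

Ward=C67: 2 rows → Bed = 332, 332 ✓
Ward=C19: 3 rows → Bed = 322, 322, 322 ✓
Ward=C24: 2 rows → Bed = 330, 330 ✓
Ward=C82: 2 rows → Bed = 324, 324 ✓
Ward=C59: 2 rows → Bed takes values {327, 331} — violation
Ward=C23: 2 rows → Bed = 333, 333 ✓
Ward=C70: 1 row → Bed = 330 ✓
Ward=C25: 2 rows → Bed = 324, 324 ✓
Ward=C98: 1 row → Bed = 318 ✓
The only Ward value with inconsistent Bed is Ward=C59.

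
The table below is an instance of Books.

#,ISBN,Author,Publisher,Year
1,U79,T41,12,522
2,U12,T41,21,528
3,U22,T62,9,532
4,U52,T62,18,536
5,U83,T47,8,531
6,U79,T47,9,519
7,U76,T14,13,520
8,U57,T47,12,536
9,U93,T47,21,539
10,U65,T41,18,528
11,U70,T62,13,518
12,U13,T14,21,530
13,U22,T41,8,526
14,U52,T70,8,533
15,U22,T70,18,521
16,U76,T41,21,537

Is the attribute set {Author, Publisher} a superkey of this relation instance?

Rows 2 and 16 have the same {Author, Publisher} value (Author=T41, Publisher=21) but are distinct tuples, so {Author, Publisher} does not determine every attribute — not a superkey.

No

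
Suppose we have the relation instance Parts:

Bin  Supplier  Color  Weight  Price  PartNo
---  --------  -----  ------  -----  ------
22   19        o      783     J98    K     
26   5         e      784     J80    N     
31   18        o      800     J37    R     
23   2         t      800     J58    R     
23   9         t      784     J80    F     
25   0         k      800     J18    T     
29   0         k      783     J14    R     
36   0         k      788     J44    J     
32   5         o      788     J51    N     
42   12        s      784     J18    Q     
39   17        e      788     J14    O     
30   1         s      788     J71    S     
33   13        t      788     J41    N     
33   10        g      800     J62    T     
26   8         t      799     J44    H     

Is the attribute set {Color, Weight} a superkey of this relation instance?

Yes

All 15 rows have distinct {Color, Weight} values, so {Color, Weight} → (all attributes) holds and {Color, Weight} is a superkey.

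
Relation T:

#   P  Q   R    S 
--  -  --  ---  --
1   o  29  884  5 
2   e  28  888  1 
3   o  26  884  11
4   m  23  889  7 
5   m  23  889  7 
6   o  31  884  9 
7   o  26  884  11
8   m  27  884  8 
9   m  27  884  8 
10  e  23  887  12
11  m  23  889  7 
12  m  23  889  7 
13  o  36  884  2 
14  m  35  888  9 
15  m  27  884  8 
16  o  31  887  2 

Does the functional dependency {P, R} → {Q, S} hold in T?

(P=o, R=884): rows 1, 3, 6, 7, 13 → {Q,S} takes values {(29, 5), (26, 11), (31, 9), (36, 2)} — violation
(P=e, R=888): row 2 → {Q,S} = (28, 1) ✓
(P=m, R=889): rows 4, 5, 11, 12 → {Q,S} = (23, 7), (23, 7), (23, 7), (23, 7) ✓
(P=m, R=884): rows 8, 9, 15 → {Q,S} = (27, 8), (27, 8), (27, 8) ✓
(P=e, R=887): row 10 → {Q,S} = (23, 12) ✓
(P=m, R=888): row 14 → {Q,S} = (35, 9) ✓
(P=o, R=887): row 16 → {Q,S} = (31, 2) ✓
Two rows agree on {P, R} but differ on {Q, S}, so {P, R} → {Q, S} does not hold.

No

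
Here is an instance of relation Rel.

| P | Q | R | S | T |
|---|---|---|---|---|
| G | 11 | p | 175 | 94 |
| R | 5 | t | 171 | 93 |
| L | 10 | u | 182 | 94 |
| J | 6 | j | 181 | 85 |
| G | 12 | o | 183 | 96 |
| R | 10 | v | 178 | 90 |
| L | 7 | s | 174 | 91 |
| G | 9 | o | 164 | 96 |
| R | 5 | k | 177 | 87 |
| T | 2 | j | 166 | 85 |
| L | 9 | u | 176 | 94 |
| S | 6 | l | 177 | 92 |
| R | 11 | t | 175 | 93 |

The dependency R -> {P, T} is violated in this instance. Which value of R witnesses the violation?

j

R=p: 1 row → {P,T} = (G, 94) ✓
R=t: 2 rows → {P,T} = (R, 93), (R, 93) ✓
R=u: 2 rows → {P,T} = (L, 94), (L, 94) ✓
R=j: 2 rows → {P,T} takes values {(J, 85), (T, 85)} — violation
R=o: 2 rows → {P,T} = (G, 96), (G, 96) ✓
R=v: 1 row → {P,T} = (R, 90) ✓
R=s: 1 row → {P,T} = (L, 91) ✓
R=k: 1 row → {P,T} = (R, 87) ✓
R=l: 1 row → {P,T} = (S, 92) ✓
The only R value with inconsistent RHS is R=j.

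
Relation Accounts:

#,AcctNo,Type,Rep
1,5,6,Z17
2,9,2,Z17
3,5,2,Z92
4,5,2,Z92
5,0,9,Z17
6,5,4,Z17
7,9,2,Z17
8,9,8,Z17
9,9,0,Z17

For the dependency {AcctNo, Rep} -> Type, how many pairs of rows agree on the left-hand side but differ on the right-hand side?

6

(AcctNo=5, Rep=Z17): violating pairs (1,6) — 1 pair.
(AcctNo=9, Rep=Z17): violating pairs (2,8), (2,9), (7,8), (7,9), (8,9) — 5 pairs.
(AcctNo=5, Rep=Z92): all 2 rows agree on Type — 0 pairs.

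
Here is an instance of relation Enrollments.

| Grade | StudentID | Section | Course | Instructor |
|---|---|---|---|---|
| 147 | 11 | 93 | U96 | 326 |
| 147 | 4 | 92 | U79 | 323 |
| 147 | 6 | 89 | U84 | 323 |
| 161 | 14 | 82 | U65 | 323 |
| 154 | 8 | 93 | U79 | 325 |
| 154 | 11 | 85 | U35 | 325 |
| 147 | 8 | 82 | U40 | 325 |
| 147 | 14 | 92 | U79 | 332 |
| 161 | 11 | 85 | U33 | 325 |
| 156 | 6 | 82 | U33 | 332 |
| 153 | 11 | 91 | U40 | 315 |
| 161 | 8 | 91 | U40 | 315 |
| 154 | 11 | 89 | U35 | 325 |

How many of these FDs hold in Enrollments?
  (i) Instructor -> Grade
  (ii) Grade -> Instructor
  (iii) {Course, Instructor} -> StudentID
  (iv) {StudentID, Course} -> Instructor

0

(i) Instructor -> Grade: Instructor=323: 3 rows → Grade takes values {147, 161} — violation; Instructor=325: 5 rows → Grade takes values {154, 147, 161} — violation; Instructor=332: 2 rows → Grade takes values {147, 156} — violation; Instructor=315: 2 rows → Grade takes values {153, 161} — violation — fails.
(ii) Grade -> Instructor: Grade=147: 5 rows → Instructor takes values {326, 323, 325, 332} — violation; Grade=161: 3 rows → Instructor takes values {323, 325, 315} — violation — fails.
(iii) {Course, Instructor} -> StudentID: (Course=U40, Instructor=315): 2 rows → StudentID takes values {11, 8} — violation — fails.
(iv) {StudentID, Course} -> Instructor: (StudentID=8, Course=U40): 2 rows → Instructor takes values {325, 315} — violation — fails.
None of the 4 dependencies hold.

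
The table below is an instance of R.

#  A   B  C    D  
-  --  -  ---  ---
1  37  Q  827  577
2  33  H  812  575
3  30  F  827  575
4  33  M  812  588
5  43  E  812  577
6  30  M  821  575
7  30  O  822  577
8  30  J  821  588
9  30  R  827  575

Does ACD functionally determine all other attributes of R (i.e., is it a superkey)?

Rows 3 and 9 have the same ACD value (A=30, C=827, D=575) but are distinct tuples, so ACD does not determine every attribute — not a superkey.

No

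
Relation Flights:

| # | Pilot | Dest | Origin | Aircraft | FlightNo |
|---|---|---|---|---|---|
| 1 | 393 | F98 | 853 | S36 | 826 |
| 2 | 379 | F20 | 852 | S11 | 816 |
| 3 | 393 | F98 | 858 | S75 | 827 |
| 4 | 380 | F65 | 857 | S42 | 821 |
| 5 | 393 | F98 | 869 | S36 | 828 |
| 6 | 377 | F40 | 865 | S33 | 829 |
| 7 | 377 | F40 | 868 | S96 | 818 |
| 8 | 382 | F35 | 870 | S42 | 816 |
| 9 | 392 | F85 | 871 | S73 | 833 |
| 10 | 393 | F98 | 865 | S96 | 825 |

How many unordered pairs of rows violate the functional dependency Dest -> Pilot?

0

Dest=F98: all 4 rows agree on Pilot — 0 pairs.
Dest=F40: all 2 rows agree on Pilot — 0 pairs.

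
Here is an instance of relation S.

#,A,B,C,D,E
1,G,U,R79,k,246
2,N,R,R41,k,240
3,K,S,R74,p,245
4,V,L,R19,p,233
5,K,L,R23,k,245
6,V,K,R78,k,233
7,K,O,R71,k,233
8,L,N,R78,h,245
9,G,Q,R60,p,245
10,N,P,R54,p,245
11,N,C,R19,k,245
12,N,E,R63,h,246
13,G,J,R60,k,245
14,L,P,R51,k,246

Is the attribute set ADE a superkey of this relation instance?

Yes

All 14 rows have distinct ADE values, so ADE → (all attributes) holds and ADE is a superkey.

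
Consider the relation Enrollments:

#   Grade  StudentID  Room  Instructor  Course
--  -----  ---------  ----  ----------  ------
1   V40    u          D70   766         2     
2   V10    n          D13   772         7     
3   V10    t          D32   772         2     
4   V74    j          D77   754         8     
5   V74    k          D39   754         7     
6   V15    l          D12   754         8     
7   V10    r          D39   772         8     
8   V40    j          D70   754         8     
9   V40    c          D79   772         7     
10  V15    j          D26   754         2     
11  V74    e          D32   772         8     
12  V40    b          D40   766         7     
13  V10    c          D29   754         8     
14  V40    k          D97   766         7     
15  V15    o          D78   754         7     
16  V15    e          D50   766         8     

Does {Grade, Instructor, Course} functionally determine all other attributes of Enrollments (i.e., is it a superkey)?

Rows 12 and 14 have the same {Grade, Instructor, Course} value (Grade=V40, Instructor=766, Course=7) but are distinct tuples, so {Grade, Instructor, Course} does not determine every attribute — not a superkey.

No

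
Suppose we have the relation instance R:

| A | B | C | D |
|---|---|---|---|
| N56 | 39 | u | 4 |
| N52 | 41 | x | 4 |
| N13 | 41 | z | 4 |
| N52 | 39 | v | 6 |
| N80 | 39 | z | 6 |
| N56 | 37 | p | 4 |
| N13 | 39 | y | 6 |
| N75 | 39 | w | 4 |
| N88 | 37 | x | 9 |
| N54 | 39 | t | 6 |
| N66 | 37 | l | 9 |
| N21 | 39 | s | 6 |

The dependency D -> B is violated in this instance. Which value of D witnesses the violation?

4

D=4: 5 rows → B takes values {39, 41, 37} — violation
D=6: 5 rows → B = 39, 39, 39, 39, 39 ✓
D=9: 2 rows → B = 37, 37 ✓
The only D value with inconsistent B is D=4.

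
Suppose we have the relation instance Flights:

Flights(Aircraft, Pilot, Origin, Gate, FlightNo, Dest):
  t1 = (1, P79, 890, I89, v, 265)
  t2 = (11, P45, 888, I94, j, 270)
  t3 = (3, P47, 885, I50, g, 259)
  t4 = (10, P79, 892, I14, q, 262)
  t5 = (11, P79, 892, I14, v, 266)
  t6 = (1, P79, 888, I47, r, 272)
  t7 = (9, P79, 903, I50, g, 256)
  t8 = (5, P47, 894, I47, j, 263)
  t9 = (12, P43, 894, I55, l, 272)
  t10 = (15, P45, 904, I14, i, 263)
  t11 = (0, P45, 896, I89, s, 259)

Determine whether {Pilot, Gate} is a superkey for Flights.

No

Rows 4 and 5 have the same {Pilot, Gate} value (Pilot=P79, Gate=I14) but are distinct tuples, so {Pilot, Gate} does not determine every attribute — not a superkey.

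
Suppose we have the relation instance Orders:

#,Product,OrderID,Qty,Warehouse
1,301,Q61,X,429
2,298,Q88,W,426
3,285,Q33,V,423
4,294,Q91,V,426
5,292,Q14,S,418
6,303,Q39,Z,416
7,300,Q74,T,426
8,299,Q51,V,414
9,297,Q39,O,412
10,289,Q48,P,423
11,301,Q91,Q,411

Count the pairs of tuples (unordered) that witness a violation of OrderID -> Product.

OrderID=Q91: violating pairs (4,11) — 1 pair.
OrderID=Q39: violating pairs (6,9) — 1 pair.

2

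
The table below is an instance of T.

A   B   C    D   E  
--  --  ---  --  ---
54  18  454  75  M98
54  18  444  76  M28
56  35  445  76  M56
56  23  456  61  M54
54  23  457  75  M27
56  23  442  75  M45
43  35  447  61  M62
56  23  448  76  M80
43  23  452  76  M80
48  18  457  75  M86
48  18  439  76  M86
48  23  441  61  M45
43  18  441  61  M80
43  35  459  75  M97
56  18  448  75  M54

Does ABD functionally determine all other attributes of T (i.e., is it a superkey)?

Yes

All 15 rows have distinct ABD values, so ABD → (all attributes) holds and ABD is a superkey.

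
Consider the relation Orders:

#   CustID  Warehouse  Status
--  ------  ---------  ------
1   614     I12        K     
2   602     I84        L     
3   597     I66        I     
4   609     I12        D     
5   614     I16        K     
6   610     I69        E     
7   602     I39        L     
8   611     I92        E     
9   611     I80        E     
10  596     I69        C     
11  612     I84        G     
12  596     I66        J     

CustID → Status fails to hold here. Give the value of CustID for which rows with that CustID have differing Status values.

CustID=614: rows 1, 5 → Status = K, K ✓
CustID=602: rows 2, 7 → Status = L, L ✓
CustID=597: row 3 → Status = I ✓
CustID=609: row 4 → Status = D ✓
CustID=610: row 6 → Status = E ✓
CustID=611: rows 8, 9 → Status = E, E ✓
CustID=596: rows 10, 12 → Status takes values {C, J} — violation
CustID=612: row 11 → Status = G ✓
The only CustID value with inconsistent Status is CustID=596.

596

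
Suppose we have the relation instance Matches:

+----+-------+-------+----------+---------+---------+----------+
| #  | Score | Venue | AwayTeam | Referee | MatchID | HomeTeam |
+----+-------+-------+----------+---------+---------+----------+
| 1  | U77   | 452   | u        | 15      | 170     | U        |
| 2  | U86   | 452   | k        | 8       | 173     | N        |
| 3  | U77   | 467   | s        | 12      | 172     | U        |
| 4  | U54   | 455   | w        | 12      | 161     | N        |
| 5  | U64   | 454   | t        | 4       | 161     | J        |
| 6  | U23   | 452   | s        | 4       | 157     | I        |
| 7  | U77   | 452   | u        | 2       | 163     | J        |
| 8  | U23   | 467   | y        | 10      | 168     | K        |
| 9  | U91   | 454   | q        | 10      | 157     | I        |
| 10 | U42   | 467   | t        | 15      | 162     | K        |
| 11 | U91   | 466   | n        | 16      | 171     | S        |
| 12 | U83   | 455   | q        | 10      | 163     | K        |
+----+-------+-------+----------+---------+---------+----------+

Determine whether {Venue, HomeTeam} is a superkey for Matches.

No

Rows 8 and 10 have the same {Venue, HomeTeam} value (Venue=467, HomeTeam=K) but are distinct tuples, so {Venue, HomeTeam} does not determine every attribute — not a superkey.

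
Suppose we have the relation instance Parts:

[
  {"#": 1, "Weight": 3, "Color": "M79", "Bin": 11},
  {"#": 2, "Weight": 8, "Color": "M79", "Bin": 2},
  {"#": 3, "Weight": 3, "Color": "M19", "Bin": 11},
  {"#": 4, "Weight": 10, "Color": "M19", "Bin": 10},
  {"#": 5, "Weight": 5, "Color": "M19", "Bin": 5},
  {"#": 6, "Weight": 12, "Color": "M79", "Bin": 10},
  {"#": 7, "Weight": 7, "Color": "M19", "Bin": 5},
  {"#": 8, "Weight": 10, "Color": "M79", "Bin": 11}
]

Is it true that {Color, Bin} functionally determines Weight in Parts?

(Color=M79, Bin=11): rows 1, 8 → Weight takes values {3, 10} — violation
(Color=M79, Bin=2): row 2 → Weight = 8 ✓
(Color=M19, Bin=11): row 3 → Weight = 3 ✓
(Color=M19, Bin=10): row 4 → Weight = 10 ✓
(Color=M19, Bin=5): rows 5, 7 → Weight takes values {5, 7} — violation
(Color=M79, Bin=10): row 6 → Weight = 12 ✓
Two rows agree on {Color, Bin} but differ on Weight, so {Color, Bin} -> Weight does not hold.

No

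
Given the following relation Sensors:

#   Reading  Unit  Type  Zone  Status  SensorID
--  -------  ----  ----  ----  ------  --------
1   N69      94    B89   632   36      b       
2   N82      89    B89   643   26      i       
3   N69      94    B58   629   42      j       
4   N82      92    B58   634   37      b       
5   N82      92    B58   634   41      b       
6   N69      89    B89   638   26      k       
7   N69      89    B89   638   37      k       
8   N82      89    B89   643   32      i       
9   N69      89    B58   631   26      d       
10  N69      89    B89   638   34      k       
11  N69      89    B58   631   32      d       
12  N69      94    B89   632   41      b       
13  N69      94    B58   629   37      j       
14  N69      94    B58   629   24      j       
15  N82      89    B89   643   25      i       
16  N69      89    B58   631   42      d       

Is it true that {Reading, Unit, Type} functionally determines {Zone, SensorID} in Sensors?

Yes

(Reading=N69, Unit=94, Type=B89): rows 1, 12 → {Zone,SensorID} = (632, b), (632, b) ✓
(Reading=N82, Unit=89, Type=B89): rows 2, 8, 15 → {Zone,SensorID} = (643, i), (643, i), (643, i) ✓
(Reading=N69, Unit=94, Type=B58): rows 3, 13, 14 → {Zone,SensorID} = (629, j), (629, j), (629, j) ✓
(Reading=N82, Unit=92, Type=B58): rows 4, 5 → {Zone,SensorID} = (634, b), (634, b) ✓
(Reading=N69, Unit=89, Type=B89): rows 6, 7, 10 → {Zone,SensorID} = (638, k), (638, k), (638, k) ✓
(Reading=N69, Unit=89, Type=B58): rows 9, 11, 16 → {Zone,SensorID} = (631, d), (631, d), (631, d) ✓
Every {Reading, Unit, Type} value is associated with a single {Zone, SensorID} value, so {Reading, Unit, Type} -> {Zone, SensorID} holds.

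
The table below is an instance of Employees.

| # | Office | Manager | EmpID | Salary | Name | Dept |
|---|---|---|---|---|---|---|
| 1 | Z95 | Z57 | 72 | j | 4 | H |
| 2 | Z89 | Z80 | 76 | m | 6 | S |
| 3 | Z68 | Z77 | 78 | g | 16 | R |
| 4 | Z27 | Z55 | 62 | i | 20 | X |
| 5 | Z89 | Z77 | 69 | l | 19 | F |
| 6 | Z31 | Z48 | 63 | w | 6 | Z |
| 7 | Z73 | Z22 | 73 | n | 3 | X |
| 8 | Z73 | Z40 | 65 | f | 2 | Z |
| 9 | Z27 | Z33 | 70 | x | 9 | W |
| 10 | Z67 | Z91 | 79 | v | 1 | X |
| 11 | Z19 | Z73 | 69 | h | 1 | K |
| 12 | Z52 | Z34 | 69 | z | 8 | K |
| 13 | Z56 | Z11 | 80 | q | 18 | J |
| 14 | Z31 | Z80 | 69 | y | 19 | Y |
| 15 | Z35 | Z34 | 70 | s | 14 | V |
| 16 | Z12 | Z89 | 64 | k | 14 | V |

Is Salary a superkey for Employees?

All 16 rows have distinct Salary values, so Salary → (all attributes) holds and Salary is a superkey.

Yes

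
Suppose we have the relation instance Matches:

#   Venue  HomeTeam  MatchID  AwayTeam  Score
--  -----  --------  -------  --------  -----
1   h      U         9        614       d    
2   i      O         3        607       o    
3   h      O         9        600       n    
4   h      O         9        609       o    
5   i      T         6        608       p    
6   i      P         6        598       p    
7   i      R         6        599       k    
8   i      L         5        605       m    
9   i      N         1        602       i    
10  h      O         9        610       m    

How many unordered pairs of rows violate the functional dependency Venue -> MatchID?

Venue=h: all 4 rows agree on MatchID — 0 pairs.
Venue=i: violating pairs (2,5), (2,6), (2,7), (2,8), (2,9), (5,8), (5,9), (6,8), (6,9), (7,8), (7,9), (8,9) — 12 pairs.

12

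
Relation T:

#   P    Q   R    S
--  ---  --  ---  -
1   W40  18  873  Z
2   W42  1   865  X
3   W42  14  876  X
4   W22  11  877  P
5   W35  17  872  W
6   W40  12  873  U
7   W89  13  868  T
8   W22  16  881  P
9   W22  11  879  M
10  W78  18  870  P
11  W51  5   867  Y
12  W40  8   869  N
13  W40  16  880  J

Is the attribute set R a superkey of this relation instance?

Rows 1 and 6 have the same R value R=873 but are distinct tuples, so R does not determine every attribute — not a superkey.

No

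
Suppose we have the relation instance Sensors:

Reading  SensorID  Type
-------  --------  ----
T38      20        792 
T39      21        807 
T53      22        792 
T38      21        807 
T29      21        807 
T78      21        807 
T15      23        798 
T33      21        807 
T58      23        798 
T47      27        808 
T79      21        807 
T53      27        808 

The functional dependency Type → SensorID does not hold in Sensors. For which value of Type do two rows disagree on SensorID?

Type=792: 2 rows → SensorID takes values {20, 22} — violation
Type=807: 6 rows → SensorID = 21, 21, 21, 21, 21, 21 ✓
Type=798: 2 rows → SensorID = 23, 23 ✓
Type=808: 2 rows → SensorID = 27, 27 ✓
The only Type value with inconsistent SensorID is Type=792.

792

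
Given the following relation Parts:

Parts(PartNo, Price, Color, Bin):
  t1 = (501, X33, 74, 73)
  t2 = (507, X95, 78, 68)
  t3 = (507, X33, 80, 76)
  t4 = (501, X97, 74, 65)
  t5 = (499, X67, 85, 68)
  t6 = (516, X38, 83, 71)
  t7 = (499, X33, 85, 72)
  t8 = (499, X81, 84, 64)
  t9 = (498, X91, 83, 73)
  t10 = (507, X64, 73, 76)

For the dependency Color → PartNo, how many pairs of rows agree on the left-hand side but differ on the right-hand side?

Color=74: all 2 rows agree on PartNo — 0 pairs.
Color=85: all 2 rows agree on PartNo — 0 pairs.
Color=83: violating pairs (6,9) — 1 pair.

1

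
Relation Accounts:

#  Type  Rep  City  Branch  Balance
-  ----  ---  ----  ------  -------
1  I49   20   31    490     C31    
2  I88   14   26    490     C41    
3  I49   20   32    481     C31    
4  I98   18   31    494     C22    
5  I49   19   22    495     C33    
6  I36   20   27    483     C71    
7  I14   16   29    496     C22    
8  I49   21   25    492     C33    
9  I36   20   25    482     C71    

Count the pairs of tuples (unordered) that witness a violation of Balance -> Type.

1

Balance=C31: all 2 rows agree on Type — 0 pairs.
Balance=C22: violating pairs (4,7) — 1 pair.
Balance=C33: all 2 rows agree on Type — 0 pairs.
Balance=C71: all 2 rows agree on Type — 0 pairs.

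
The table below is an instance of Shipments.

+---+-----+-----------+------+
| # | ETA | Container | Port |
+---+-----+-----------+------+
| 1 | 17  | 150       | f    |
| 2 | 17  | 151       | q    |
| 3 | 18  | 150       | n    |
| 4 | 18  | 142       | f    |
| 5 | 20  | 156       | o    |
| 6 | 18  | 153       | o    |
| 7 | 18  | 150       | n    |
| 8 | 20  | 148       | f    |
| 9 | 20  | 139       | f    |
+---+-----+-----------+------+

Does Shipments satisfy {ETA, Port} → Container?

(ETA=17, Port=f): row 1 → Container = 150 ✓
(ETA=17, Port=q): row 2 → Container = 151 ✓
(ETA=18, Port=n): rows 3, 7 → Container = 150, 150 ✓
(ETA=18, Port=f): row 4 → Container = 142 ✓
(ETA=20, Port=o): row 5 → Container = 156 ✓
(ETA=18, Port=o): row 6 → Container = 153 ✓
(ETA=20, Port=f): rows 8, 9 → Container takes values {148, 139} — violation
Two rows agree on {ETA, Port} but differ on Container, so {ETA, Port} → Container does not hold.

No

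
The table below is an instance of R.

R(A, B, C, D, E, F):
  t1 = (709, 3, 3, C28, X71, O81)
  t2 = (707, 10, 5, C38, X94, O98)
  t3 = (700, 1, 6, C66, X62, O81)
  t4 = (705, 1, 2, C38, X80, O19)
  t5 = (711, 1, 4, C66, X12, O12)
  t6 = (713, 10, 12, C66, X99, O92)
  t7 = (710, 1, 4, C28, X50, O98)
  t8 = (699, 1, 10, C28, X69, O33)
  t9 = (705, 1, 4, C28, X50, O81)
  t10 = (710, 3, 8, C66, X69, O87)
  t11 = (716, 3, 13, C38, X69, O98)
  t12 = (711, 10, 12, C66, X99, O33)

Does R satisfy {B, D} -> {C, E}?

(B=3, D=C28): row 1 → {C,E} = (3, X71) ✓
(B=10, D=C38): row 2 → {C,E} = (5, X94) ✓
(B=1, D=C66): rows 3, 5 → {C,E} takes values {(6, X62), (4, X12)} — violation
(B=1, D=C38): row 4 → {C,E} = (2, X80) ✓
(B=10, D=C66): rows 6, 12 → {C,E} = (12, X99), (12, X99) ✓
(B=1, D=C28): rows 7, 8, 9 → {C,E} takes values {(4, X50), (10, X69)} — violation
(B=3, D=C66): row 10 → {C,E} = (8, X69) ✓
(B=3, D=C38): row 11 → {C,E} = (13, X69) ✓
Two rows agree on {B, D} but differ on {C, E}, so {B, D} -> {C, E} does not hold.

No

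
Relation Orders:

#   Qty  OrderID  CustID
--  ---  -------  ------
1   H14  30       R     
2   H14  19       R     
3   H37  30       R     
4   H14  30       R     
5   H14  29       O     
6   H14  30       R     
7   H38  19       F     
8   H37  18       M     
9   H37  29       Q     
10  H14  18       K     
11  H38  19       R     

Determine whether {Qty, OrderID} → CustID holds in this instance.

(Qty=H14, OrderID=30): rows 1, 4, 6 → CustID = R, R, R ✓
(Qty=H14, OrderID=19): row 2 → CustID = R ✓
(Qty=H37, OrderID=30): row 3 → CustID = R ✓
(Qty=H14, OrderID=29): row 5 → CustID = O ✓
(Qty=H38, OrderID=19): rows 7, 11 → CustID takes values {F, R} — violation
(Qty=H37, OrderID=18): row 8 → CustID = M ✓
(Qty=H37, OrderID=29): row 9 → CustID = Q ✓
(Qty=H14, OrderID=18): row 10 → CustID = K ✓
Two rows agree on {Qty, OrderID} but differ on CustID, so {Qty, OrderID} → CustID does not hold.

No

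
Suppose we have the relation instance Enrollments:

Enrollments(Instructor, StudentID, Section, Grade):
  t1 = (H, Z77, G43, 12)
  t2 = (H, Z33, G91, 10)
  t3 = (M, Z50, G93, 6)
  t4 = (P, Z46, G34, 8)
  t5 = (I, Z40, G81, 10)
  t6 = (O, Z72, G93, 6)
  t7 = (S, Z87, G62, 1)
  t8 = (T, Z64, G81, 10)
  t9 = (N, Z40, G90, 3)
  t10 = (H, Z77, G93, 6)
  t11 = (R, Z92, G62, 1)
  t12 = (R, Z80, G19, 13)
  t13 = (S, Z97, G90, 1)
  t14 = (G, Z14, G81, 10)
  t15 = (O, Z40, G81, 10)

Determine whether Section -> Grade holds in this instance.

Section=G43: row 1 → Grade = 12 ✓
Section=G91: row 2 → Grade = 10 ✓
Section=G93: rows 3, 6, 10 → Grade = 6, 6, 6 ✓
Section=G34: row 4 → Grade = 8 ✓
Section=G81: rows 5, 8, 14, 15 → Grade = 10, 10, 10, 10 ✓
Section=G62: rows 7, 11 → Grade = 1, 1 ✓
Section=G90: rows 9, 13 → Grade takes values {3, 1} — violation
Section=G19: row 12 → Grade = 13 ✓
Two rows agree on Section but differ on Grade, so Section -> Grade does not hold.

No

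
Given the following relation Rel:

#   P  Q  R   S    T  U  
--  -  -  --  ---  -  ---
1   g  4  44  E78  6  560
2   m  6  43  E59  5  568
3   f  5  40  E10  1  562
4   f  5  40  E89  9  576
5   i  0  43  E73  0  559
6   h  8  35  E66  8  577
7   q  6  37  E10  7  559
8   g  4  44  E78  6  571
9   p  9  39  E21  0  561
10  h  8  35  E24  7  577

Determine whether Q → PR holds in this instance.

No

Q=4: rows 1, 8 → {P,R} = (g, 44), (g, 44) ✓
Q=6: rows 2, 7 → {P,R} takes values {(m, 43), (q, 37)} — violation
Q=5: rows 3, 4 → {P,R} = (f, 40), (f, 40) ✓
Q=0: row 5 → {P,R} = (i, 43) ✓
Q=8: rows 6, 10 → {P,R} = (h, 35), (h, 35) ✓
Q=9: row 9 → {P,R} = (p, 39) ✓
Two rows agree on Q but differ on PR, so Q → PR does not hold.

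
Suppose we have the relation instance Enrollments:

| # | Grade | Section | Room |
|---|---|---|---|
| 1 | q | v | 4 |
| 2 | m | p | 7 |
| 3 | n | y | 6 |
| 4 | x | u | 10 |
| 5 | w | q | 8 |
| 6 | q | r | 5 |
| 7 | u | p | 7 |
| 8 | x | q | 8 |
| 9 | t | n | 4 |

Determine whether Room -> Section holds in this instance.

Room=4: rows 1, 9 → Section takes values {v, n} — violation
Room=7: rows 2, 7 → Section = p, p ✓
Room=6: row 3 → Section = y ✓
Room=10: row 4 → Section = u ✓
Room=8: rows 5, 8 → Section = q, q ✓
Room=5: row 6 → Section = r ✓
Two rows agree on Room but differ on Section, so Room -> Section does not hold.

No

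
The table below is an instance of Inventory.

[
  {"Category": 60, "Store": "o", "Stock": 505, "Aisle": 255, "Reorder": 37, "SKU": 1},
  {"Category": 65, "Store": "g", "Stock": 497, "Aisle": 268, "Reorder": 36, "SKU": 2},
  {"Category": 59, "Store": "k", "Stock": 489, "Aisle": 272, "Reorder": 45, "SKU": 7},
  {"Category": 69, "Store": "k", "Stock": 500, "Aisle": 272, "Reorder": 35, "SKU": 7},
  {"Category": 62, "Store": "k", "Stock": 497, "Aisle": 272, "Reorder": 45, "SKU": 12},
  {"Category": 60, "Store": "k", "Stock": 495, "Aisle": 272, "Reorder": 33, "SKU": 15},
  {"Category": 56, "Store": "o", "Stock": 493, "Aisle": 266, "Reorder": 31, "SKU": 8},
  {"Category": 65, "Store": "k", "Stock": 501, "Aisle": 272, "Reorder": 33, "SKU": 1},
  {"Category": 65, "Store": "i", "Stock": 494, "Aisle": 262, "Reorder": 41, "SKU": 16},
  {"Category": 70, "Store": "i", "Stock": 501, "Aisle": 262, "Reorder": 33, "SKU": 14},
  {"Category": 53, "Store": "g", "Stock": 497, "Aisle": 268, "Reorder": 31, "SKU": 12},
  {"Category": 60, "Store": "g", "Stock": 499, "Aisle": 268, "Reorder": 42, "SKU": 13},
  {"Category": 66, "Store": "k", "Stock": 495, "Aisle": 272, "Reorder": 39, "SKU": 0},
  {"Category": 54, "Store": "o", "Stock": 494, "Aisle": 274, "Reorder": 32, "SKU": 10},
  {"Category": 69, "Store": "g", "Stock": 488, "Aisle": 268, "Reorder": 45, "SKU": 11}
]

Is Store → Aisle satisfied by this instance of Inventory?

Store=o: 3 rows → Aisle takes values {255, 266, 274} — violation
Store=g: 4 rows → Aisle = 268, 268, 268, 268 ✓
Store=k: 6 rows → Aisle = 272, 272, 272, 272, 272, 272 ✓
Store=i: 2 rows → Aisle = 262, 262 ✓
Two rows agree on Store but differ on Aisle, so Store → Aisle does not hold.

No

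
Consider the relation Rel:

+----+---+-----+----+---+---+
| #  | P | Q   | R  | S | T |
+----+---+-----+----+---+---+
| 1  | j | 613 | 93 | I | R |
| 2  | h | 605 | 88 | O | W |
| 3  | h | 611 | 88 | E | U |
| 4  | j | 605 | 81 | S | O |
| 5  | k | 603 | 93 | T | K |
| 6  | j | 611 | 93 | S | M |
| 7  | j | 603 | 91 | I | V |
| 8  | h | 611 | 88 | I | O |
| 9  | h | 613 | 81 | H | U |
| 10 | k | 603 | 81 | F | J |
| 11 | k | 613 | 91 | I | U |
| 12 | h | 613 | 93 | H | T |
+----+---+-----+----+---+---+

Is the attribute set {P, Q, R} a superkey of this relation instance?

No

Rows 3 and 8 have the same {P, Q, R} value (P=h, Q=611, R=88) but are distinct tuples, so {P, Q, R} does not determine every attribute — not a superkey.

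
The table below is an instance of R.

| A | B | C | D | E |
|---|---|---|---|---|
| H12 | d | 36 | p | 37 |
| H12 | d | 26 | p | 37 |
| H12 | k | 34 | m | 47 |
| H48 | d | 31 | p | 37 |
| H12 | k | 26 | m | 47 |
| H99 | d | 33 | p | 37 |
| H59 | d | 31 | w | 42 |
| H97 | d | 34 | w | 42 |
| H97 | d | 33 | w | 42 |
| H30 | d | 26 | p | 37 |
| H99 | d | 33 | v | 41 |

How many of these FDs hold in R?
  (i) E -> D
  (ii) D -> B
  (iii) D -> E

(i) E -> D: every LHS value maps to a single RHS value — holds.
(ii) D -> B: every LHS value maps to a single RHS value — holds.
(iii) D -> E: every LHS value maps to a single RHS value — holds.
3 of the 3 dependencies hold.

3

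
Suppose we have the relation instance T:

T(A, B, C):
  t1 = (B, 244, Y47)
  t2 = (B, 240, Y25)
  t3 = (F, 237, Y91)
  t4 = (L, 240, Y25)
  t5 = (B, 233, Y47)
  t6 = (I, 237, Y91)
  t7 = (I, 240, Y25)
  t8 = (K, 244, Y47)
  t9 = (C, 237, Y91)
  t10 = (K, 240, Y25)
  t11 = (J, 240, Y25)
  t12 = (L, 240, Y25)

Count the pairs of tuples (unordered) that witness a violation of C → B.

2

C=Y47: violating pairs (1,5), (5,8) — 2 pairs.
C=Y25: all 6 rows agree on B — 0 pairs.
C=Y91: all 3 rows agree on B — 0 pairs.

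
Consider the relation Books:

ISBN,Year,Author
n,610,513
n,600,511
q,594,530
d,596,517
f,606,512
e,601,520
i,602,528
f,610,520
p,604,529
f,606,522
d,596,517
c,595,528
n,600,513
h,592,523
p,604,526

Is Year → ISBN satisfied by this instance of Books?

No

Year=610: 2 rows → ISBN takes values {n, f} — violation
Year=600: 2 rows → ISBN = n, n ✓
Year=594: 1 row → ISBN = q ✓
Year=596: 2 rows → ISBN = d, d ✓
Year=606: 2 rows → ISBN = f, f ✓
Year=601: 1 row → ISBN = e ✓
Year=602: 1 row → ISBN = i ✓
Year=604: 2 rows → ISBN = p, p ✓
Year=595: 1 row → ISBN = c ✓
Year=592: 1 row → ISBN = h ✓
Two rows agree on Year but differ on ISBN, so Year → ISBN does not hold.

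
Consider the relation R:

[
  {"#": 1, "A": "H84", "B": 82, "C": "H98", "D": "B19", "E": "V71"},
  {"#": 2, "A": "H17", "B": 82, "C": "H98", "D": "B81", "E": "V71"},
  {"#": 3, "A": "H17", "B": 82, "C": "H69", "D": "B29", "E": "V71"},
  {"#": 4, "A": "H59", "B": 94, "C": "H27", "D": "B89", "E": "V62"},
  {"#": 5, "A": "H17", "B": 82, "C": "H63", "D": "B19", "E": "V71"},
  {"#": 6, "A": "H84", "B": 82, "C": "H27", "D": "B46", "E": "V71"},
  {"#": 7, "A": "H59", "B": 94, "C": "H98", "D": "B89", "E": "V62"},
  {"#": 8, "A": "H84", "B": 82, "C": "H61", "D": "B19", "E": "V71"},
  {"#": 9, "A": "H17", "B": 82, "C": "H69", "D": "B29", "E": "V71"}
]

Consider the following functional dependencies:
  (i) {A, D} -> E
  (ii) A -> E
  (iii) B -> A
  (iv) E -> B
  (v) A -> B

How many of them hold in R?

4

(i) {A, D} -> E: every LHS value maps to a single RHS value — holds.
(ii) A -> E: every LHS value maps to a single RHS value — holds.
(iii) B -> A: B=82: rows 1, 2, 3, 5, 6, 8, 9 → A takes values {H84, H17} — violation — fails.
(iv) E -> B: every LHS value maps to a single RHS value — holds.
(v) A -> B: every LHS value maps to a single RHS value — holds.
4 of the 5 dependencies hold.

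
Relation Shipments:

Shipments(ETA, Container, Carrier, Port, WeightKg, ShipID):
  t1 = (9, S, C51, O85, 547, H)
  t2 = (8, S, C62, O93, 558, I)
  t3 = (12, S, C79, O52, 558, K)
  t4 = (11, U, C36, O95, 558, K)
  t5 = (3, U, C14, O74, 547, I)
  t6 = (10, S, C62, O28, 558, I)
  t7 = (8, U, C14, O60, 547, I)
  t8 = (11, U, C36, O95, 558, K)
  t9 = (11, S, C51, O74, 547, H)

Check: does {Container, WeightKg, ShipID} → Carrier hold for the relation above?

(Container=S, WeightKg=547, ShipID=H): rows 1, 9 → Carrier = C51, C51 ✓
(Container=S, WeightKg=558, ShipID=I): rows 2, 6 → Carrier = C62, C62 ✓
(Container=S, WeightKg=558, ShipID=K): row 3 → Carrier = C79 ✓
(Container=U, WeightKg=558, ShipID=K): rows 4, 8 → Carrier = C36, C36 ✓
(Container=U, WeightKg=547, ShipID=I): rows 5, 7 → Carrier = C14, C14 ✓
Every {Container, WeightKg, ShipID} value is associated with a single Carrier value, so {Container, WeightKg, ShipID} → Carrier holds.

Yes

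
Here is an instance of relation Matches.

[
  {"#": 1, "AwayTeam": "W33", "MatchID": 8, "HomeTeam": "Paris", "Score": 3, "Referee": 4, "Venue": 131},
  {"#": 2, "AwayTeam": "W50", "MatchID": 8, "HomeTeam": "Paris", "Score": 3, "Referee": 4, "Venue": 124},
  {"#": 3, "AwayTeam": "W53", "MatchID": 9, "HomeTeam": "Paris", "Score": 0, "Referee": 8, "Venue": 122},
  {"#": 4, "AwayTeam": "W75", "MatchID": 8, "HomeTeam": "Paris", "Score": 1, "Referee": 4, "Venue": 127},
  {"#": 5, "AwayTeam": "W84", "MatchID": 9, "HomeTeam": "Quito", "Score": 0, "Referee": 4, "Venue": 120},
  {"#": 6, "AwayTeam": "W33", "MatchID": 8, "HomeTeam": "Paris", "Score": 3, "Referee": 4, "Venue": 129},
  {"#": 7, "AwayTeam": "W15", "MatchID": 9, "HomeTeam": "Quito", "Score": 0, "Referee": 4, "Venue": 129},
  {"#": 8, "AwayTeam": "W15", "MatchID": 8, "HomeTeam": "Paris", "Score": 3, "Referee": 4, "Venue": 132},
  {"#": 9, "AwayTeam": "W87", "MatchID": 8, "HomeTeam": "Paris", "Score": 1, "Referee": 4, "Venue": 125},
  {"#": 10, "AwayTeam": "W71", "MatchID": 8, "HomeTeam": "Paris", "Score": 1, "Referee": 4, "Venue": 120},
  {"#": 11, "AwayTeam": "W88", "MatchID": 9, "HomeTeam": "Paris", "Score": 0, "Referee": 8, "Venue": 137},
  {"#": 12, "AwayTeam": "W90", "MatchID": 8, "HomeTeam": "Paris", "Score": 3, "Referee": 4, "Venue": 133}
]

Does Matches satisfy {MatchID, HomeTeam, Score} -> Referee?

Yes

(MatchID=8, HomeTeam=Paris, Score=3): rows 1, 2, 6, 8, 12 → Referee = 4, 4, 4, 4, 4 ✓
(MatchID=9, HomeTeam=Paris, Score=0): rows 3, 11 → Referee = 8, 8 ✓
(MatchID=8, HomeTeam=Paris, Score=1): rows 4, 9, 10 → Referee = 4, 4, 4 ✓
(MatchID=9, HomeTeam=Quito, Score=0): rows 5, 7 → Referee = 4, 4 ✓
Every {MatchID, HomeTeam, Score} value is associated with a single Referee value, so {MatchID, HomeTeam, Score} -> Referee holds.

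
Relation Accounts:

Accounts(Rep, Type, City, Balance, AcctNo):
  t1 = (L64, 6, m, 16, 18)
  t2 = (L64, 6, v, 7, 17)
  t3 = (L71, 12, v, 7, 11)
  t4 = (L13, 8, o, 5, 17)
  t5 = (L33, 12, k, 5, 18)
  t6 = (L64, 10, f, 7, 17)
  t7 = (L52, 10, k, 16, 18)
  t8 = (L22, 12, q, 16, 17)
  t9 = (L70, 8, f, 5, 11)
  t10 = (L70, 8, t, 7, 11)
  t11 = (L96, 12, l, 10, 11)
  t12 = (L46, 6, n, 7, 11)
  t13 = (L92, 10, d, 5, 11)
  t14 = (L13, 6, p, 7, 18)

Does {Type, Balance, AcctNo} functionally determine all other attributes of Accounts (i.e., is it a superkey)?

All 14 rows have distinct {Type, Balance, AcctNo} values, so {Type, Balance, AcctNo} → (all attributes) holds and {Type, Balance, AcctNo} is a superkey.

Yes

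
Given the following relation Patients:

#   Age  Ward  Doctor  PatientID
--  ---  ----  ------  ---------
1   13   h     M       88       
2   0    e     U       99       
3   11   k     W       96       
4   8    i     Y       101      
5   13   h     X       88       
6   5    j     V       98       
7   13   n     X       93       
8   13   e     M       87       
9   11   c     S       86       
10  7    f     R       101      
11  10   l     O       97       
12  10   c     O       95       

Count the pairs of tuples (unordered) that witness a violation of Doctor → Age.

Doctor=M: all 2 rows agree on Age — 0 pairs.
Doctor=X: all 2 rows agree on Age — 0 pairs.
Doctor=O: all 2 rows agree on Age — 0 pairs.

0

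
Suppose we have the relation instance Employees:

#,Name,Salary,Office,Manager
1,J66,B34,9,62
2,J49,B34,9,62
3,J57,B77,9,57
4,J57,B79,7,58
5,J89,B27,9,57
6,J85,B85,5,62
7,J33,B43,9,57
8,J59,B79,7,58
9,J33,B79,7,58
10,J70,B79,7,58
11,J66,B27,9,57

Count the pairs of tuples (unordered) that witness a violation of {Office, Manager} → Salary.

5

(Office=9, Manager=62): all 2 rows agree on Salary — 0 pairs.
(Office=9, Manager=57): violating pairs (3,5), (3,7), (3,11), (5,7), (7,11) — 5 pairs.
(Office=7, Manager=58): all 4 rows agree on Salary — 0 pairs.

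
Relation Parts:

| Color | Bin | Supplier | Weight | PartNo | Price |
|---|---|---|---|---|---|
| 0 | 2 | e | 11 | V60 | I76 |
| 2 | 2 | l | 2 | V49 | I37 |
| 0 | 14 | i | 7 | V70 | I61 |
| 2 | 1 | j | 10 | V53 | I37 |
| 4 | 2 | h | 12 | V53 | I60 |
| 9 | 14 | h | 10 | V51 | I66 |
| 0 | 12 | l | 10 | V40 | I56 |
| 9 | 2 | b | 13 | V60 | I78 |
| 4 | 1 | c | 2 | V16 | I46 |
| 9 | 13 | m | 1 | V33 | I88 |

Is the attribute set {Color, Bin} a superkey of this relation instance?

All 10 rows have distinct {Color, Bin} values, so {Color, Bin} → (all attributes) holds and {Color, Bin} is a superkey.

Yes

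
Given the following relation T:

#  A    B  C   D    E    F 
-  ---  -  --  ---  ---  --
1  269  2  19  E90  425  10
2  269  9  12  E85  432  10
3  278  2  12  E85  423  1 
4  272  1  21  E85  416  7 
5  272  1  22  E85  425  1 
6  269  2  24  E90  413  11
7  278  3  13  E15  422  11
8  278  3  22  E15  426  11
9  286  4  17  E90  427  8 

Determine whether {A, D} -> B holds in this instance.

(A=269, D=E90): rows 1, 6 → B = 2, 2 ✓
(A=269, D=E85): row 2 → B = 9 ✓
(A=278, D=E85): row 3 → B = 2 ✓
(A=272, D=E85): rows 4, 5 → B = 1, 1 ✓
(A=278, D=E15): rows 7, 8 → B = 3, 3 ✓
(A=286, D=E90): row 9 → B = 4 ✓
Every {A, D} value is associated with a single B value, so {A, D} -> B holds.

Yes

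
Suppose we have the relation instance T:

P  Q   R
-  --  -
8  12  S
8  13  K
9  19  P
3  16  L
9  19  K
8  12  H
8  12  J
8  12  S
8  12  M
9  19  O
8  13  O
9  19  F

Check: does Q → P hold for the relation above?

Yes

Q=12: 5 rows → P = 8, 8, 8, 8, 8 ✓
Q=13: 2 rows → P = 8, 8 ✓
Q=19: 4 rows → P = 9, 9, 9, 9 ✓
Q=16: 1 row → P = 3 ✓
Every Q value is associated with a single P value, so Q → P holds.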